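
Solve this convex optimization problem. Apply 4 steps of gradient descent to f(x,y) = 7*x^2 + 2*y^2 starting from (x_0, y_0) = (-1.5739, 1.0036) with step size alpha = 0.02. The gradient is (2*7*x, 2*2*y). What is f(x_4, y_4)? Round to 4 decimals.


Gradient descent on f(x,y) = 7*x^2 + 2*y^2.
Starting point: (-1.5739, 1.0036), alpha = 0.02
Step 1: grad_x = 2*7*-1.5739 = -22.0346, grad_y = 2*2*1.0036 = 4.0144
  x_1 = -1.5739 - 0.02*-22.0346 = -1.1332
  y_1 = 1.0036 - 0.02*4.0144 = 0.9233
Step 2: grad_x = 2*7*-1.1332 = -15.8649, grad_y = 2*2*0.9233 = 3.6932
  x_2 = -1.1332 - 0.02*-15.8649 = -0.8159
  y_2 = 0.9233 - 0.02*3.6932 = 0.8494
Step 3: grad_x = 2*7*-0.8159 = -11.4227, grad_y = 2*2*0.8494 = 3.3978
  x_3 = -0.8159 - 0.02*-11.4227 = -0.5875
  y_3 = 0.8494 - 0.02*3.3978 = 0.7815
Step 4: grad_x = 2*7*-0.5875 = -8.2244, grad_y = 2*2*0.7815 = 3.126
  x_4 = -0.5875 - 0.02*-8.2244 = -0.423
  y_4 = 0.7815 - 0.02*3.126 = 0.719
f(-0.423, 0.719) = 7*(-0.423)^2 + 2*0.719^2 = 2.2862


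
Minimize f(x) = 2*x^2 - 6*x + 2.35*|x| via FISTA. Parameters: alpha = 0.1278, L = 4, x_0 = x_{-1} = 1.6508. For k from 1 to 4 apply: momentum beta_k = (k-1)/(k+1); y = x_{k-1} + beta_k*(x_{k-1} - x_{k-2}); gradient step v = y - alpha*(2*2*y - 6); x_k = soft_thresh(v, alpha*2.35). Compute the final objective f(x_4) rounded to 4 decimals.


FISTA on f(x) = 2*x^2 - 6*x + 2.35*|x|
L = 4, alpha = 0.1278
Iteration 1: beta = 0.0, y = 1.6508 + 0.0*(1.6508 - 1.6508) = 1.6508
  grad(y) = 0.6032, v = y - alpha*grad = 1.5737
  prox(v) = soft_thresh(1.5737, 0.3003) = 1.2734
Iteration 2: beta = 0.3333, y = 1.2734 + 0.3333*(1.2734 - 1.6508) = 1.1476
  grad(y) = -1.4097, v = y - alpha*grad = 1.3277
  prox(v) = soft_thresh(1.3277, 0.3003) = 1.0274
Iteration 3: beta = 0.5, y = 1.0274 + 0.5*(1.0274 - 1.2734) = 0.9044
  grad(y) = -2.3823, v = y - alpha*grad = 1.2089
  prox(v) = soft_thresh(1.2089, 0.3003) = 0.9085
Iteration 4: beta = 0.6, y = 0.9085 + 0.6*(0.9085 - 1.0274) = 0.8372
  grad(y) = -2.6511, v = y - alpha*grad = 1.176
  prox(v) = soft_thresh(1.176, 0.3003) = 0.8757
f(x_4) = 2*0.8757^2 - 6*0.8757 + 2.35*|0.8757| = -1.6626


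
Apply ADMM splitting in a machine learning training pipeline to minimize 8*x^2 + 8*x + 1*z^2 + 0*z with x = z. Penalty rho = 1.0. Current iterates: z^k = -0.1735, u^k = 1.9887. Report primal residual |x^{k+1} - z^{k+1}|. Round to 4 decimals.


ADMM iteration with rho = 1.0, z^k = -0.1735, u^k = 1.9887
Step 1: x-update.
Minimize 8*x^2 + 8*x + (1.0/2)*(x + 0.1735 + 1.9887)^2
FOC: (2*8 + 1.0)*x = -8 + 1.0*(-0.1735 - 1.9887)
x^{k+1} = -0.5978
Step 2: z-update.
Minimize 1*z^2 + 0*z + (1.0/2)*(-0.5978 - z + 1.9887)^2
FOC: (2*1 + 1.0)*z = 0 + 1.0*(-0.5978 + 1.9887)
z^{k+1} = 0.4636
Step 3: u-update.
u^{k+1} = 1.9887 - 0.5978 - 0.4636 = 0.9273
Step 4: Primal residual = |-0.5978 - 0.4636| = 1.0614


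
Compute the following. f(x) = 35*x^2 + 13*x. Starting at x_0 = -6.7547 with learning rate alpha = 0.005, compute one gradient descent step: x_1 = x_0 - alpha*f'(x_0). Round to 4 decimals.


We compute the gradient at x_0 and apply the update.
f'(x) = 70*x + 13
f'(-6.7547) = 70*-6.7547 + 13 = -459.829
x_1 = -6.7547 - 0.005*-459.829 = -4.4556


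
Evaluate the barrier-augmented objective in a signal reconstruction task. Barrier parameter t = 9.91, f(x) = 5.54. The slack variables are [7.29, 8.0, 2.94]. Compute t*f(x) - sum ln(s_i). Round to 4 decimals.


Step 1: Compute log-barrier.
ln values: [1.9865, 2.0794, 1.0784]
phi = -(1.9865 + 2.0794 + 1.0784) = -5.1444
Step 2: Compute augmented objective.
t*f(x) = 9.91*5.54 = 54.9014
Total = 54.9014 - 5.1444 = 49.757


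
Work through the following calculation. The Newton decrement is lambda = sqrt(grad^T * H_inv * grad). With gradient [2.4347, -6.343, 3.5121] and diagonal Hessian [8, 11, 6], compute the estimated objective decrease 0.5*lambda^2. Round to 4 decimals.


Step 1: H is diagonal, so H^(-1) * g = [0.3043, -0.5766, 0.5854].
Step 2: g^T H^(-1) g = sum_i g_i^2 / H_ii
  = (2.4347)^2/8 + (-6.343)^2/11 + (3.5121)^2/6
  = 0.741 + 3.6576 + 2.0558 = 6.4544
Step 3: Objective decrease = 0.5 * g^T H^(-1) g = 3.2272


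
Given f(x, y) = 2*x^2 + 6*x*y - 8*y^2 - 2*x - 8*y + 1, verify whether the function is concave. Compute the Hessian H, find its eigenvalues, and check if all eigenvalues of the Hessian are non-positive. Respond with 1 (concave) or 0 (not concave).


The Hessian of f(x,y) = 2*x^2 + 6*x*y - 8*y^2 - 2*x - 8*y + 1 is:
H = [[4, 6], [6, -16]]
Trace = 4 - 16 = -12
Determinant = 4*-16 - (6)^2 = -100
Discriminant = (-12)^2 - 4*-100 = 544.0
Eigenvalues: lambda_1 = -17.6619, lambda_2 = 5.6619
The function is not concave.

0


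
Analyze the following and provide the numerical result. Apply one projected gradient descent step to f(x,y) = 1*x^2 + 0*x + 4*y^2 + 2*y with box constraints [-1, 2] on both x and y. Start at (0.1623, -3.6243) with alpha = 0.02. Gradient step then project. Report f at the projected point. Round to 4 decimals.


Step 1: Compute gradient at (0.1623, -3.6243).
grad_x = 2*1*0.1623 + 0 = 0.3246
grad_y = 2*4*-3.6243 + 2 = -26.9944
Step 2: Gradient step.
x_raw = 0.1623 - 0.02*0.3246 = 0.1558
y_raw = -3.6243 - 0.02*-26.9944 = -3.0844
Step 3: Project onto [-1, 2].
x_proj = clip(0.1558) = 0.1558
y_proj = clip(-3.0844) = -1.0
Step 4: Evaluate f.
f(0.1558, -1.0) = 2.0243


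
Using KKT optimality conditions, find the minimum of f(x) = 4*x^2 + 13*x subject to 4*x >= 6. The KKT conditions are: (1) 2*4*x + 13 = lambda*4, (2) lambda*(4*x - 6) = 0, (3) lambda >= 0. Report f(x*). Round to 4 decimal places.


Step 1: Try lambda = 0 (constraint inactive).
x_unc = -13/(2*4) = -1.625
Check: 4*-1.625 = -6.5 < 6 -- violated!
Step 2: Constraint must be active: 4*x = 6
x* = 6/4 = 1.5
lambda = (2*4*1.5 + 13)/4 = 6.25
Step 3: Compute optimal value.
f(x*) = 4*1.5^2 + 13*1.5 = 28.5


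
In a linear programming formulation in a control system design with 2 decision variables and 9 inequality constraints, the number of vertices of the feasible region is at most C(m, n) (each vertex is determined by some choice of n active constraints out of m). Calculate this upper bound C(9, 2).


Each vertex corresponds to some choice of n active constraints out of m, so the number of vertices is at most C(m, n) = m! / (n!(m-n)!).
m = 9, n = 2
Numerator: 9 * 8
Denominator: 2! = 2
C(9, 2) = 36


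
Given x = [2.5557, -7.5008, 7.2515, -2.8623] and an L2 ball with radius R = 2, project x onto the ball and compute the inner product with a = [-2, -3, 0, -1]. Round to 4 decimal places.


Step 1: Compute ||x|| (intermediates to 6 decimals).
||x|| = sqrt(2.5557^2 + (-7.5008)^2 + 7.2515^2 + (-2.8623)^2) = 11.116232
Step 2: Project.
Since ||x|| > R, scale = R/||x|| = 2/11.116232 = 0.179917, proj(x) = scale * x
proj(x) = [0.459814, -1.349521, 1.304668, -0.514976]
Step 3: Dot product.
a^T * proj(x) = -2*0.459814 - 3*(-1.349521) + 0*1.304668 - 1*(-0.514976) = 3.6439


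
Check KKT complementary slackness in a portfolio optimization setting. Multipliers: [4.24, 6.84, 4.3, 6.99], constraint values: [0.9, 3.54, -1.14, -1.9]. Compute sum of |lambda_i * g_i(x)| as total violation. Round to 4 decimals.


KKT complementary slackness check:
lambda_1 * g_1 = 4.24 * 0.9 = 3.816
lambda_2 * g_2 = 6.84 * 3.54 = 24.2136
lambda_3 * g_3 = 4.3 * -1.14 = -4.902
lambda_4 * g_4 = 6.99 * -1.9 = -13.281
Total violation = 3.816 + 24.2136 + 4.902 + 13.281 = 46.2126


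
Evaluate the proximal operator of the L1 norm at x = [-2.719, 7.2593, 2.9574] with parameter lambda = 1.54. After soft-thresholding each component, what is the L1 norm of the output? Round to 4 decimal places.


Soft-thresholding with lambda = 1.54:
prox(-2.719) = sign(-2.719)*max(|-2.719| - 1.54, 0) = -1.179
prox(7.2593) = sign(7.2593)*max(|7.2593| - 1.54, 0) = 5.7193
prox(2.9574) = sign(2.9574)*max(|2.9574| - 1.54, 0) = 1.4174
prox(x) = [-1.179, 5.7193, 1.4174]
||prox(x)||_1 = 1.179 + 5.7193 + 1.4174 = 8.3157


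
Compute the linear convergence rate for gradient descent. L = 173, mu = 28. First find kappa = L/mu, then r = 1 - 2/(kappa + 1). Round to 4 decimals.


Step 1: Compute the condition number.
kappa = L/mu = 173/28 = 6.1786
Step 2: Compute the convergence rate.
r = 1 - 2/(kappa + 1) = 1 - 2*mu/(L + mu) = (L - mu)/(L + mu) = 145/201 = 0.7214


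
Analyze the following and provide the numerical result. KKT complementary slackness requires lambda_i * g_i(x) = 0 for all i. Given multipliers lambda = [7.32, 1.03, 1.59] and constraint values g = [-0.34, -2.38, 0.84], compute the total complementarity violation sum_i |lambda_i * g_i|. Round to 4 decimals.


KKT complementary slackness check:
lambda_1 * g_1 = 7.32 * -0.34 = -2.4888
lambda_2 * g_2 = 1.03 * -2.38 = -2.4514
lambda_3 * g_3 = 1.59 * 0.84 = 1.3356
Total violation = 2.4888 + 2.4514 + 1.3356 = 6.2758


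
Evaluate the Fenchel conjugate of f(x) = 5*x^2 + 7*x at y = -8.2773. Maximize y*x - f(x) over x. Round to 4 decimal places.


f*(y) = sup_x {y*x - a*x^2 - b*x} = sup_x {(y-b)*x - a*x^2}
FOC: (y - b) - 2a*x = 0 => x* = (y - b)/(2a)
x* = (-8.2773 - 7)/(2*5) = -1.5277
f*(-8.2773) = (y-b)^2/(4a) = (-8.2773 - 7)^2/(4*5)
= 233.3959/20 = 11.6698


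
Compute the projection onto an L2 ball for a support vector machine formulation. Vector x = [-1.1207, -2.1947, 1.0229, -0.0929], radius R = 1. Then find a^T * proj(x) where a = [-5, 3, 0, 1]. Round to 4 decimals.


Step 1: Compute ||x|| (intermediates to 6 decimals).
||x|| = sqrt((-1.1207)^2 + (-2.1947)^2 + 1.0229^2 + (-0.0929)^2) = 2.669762
Step 2: Project.
Since ||x|| > R, scale = R/||x|| = 1/2.669762 = 0.374565, proj(x) = scale * x
proj(x) = [-0.419775, -0.822058, 0.383143, -0.034797]
Step 3: Dot product.
a^T * proj(x) = -5*(-0.419775) + 3*(-0.822058) + 0*0.383143 + 1*(-0.034797) = -0.4021


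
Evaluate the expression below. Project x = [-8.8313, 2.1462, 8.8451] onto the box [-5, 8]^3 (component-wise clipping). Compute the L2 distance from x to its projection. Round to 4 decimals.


Project each component onto [-5, 8].
clip(-8.8313) = -5.0, clip(2.1462) = 2.1462, clip(8.8451) = 8.0
Projection = [-5.0, 2.1462, 8.0]
Squared diffs: [14.6789, 0.0, 0.7142]
Distance = sqrt(15.3931) = 3.9234


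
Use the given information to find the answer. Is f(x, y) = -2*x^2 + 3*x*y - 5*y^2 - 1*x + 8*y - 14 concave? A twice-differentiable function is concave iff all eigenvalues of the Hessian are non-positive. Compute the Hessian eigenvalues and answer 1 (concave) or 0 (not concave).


The Hessian of f(x,y) = -2*x^2 + 3*x*y - 5*y^2 - 1*x + 8*y - 14 is:
H = [[-4, 3], [3, -10]]
Trace = -4 - 10 = -14
Determinant = -4*-10 - (3)^2 = 31
Discriminant = (-14)^2 - 4*31 = 72.0
Eigenvalues: lambda_1 = -11.2426, lambda_2 = -2.7574
The function is concave.

1


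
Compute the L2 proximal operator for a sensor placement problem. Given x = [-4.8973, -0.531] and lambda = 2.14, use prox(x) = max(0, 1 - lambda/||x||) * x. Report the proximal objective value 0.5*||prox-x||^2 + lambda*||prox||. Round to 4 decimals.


Step 1: Compute ||x||.
||x|| = 4.926
Step 2: Compute scaling factor.
scale = max(0, 1 - 2.14/4.926) = 0.5656
Step 3: prox(x) = [-2.7698, -0.3003]
||prox(x)|| = 2.786
Step 4: Proximal objective.
0.5*||prox-x||^2 = 2.2898
lambda*||prox|| = 5.962
Total = 8.2518


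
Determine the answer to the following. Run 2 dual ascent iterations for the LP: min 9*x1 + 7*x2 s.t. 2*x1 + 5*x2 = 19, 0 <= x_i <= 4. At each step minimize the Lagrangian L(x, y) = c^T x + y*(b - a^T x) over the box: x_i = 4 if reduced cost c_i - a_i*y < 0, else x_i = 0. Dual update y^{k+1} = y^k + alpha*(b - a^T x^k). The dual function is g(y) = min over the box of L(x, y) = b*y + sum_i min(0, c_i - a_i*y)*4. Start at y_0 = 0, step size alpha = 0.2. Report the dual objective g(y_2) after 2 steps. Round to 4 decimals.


Dual ascent for LP: min 9*x1 + 7*x2, 2*x1 + 5*x2 = 19, 0 <= x_i <= 4
Step 1: y^k = 0.0, reduced costs: (9.0, 7.0)
  x^k = (0.0, 0.0), subgradient = b - a^T x = 19.0
  y^{k+1} = 0.0 + 0.2*19.0 = 3.8
Step 2: y^k = 3.8, reduced costs: (1.4, -12.0)
  x^k = (0.0, 4.0), subgradient = b - a^T x = -1.0
  y^{k+1} = 3.8 + 0.2*-1.0 = 3.6
Dual objective at y_2 = 3.6: reduced costs (1.8, -11.0), box minimizer x = (0.0, 4.0)
g(y_2) = b*y + (c1 - a1*y)*x1 + (c2 - a2*y)*x2 = 19*3.6 + 1.8*0.0 + (-11.0)*4.0 = 68.4 + 0.0 - 44.0 = 24.4


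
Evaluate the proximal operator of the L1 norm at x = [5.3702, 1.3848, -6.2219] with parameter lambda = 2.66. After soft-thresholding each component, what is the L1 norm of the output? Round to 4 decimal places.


Soft-thresholding with lambda = 2.66:
prox(5.3702) = sign(5.3702)*max(|5.3702| - 2.66, 0) = 2.7102
prox(1.3848) = sign(1.3848)*max(|1.3848| - 2.66, 0) = 0.0
prox(-6.2219) = sign(-6.2219)*max(|-6.2219| - 2.66, 0) = -3.5619
prox(x) = [2.7102, 0.0, -3.5619]
||prox(x)||_1 = 2.7102 + 0.0 + 3.5619 = 6.2721


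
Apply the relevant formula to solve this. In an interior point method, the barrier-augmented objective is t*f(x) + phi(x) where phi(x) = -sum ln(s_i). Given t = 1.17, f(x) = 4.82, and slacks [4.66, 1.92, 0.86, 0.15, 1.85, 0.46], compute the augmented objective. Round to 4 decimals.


Step 1: Compute log-barrier.
ln values: [1.539, 0.6523, -0.1508, -1.8971, 0.6152, -0.7765]
phi = -(1.539 + 0.6523 - 0.1508 - 1.8971 + 0.6152 - 0.7765) = 0.0179
Step 2: Compute augmented objective.
t*f(x) = 1.17*4.82 = 5.6394
Total = 5.6394 + 0.0179 = 5.6573


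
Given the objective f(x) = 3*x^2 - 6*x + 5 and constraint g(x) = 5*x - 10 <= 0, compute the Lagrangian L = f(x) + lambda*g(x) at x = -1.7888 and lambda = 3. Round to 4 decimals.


Step 1: Evaluate f(x).
f(-1.7888) = 3*(-1.7888)^2 - 6*(-1.7888) + 5 = 25.3322
Step 2: Evaluate g(x).
g(-1.7888) = 5*-1.7888 - 10 = -18.944
Step 3: Compute Lagrangian.
L = 25.3322 + 3*-18.944 = -31.4998


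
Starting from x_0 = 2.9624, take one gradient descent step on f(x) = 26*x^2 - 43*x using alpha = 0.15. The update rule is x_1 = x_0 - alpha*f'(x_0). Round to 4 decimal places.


We compute the gradient at x_0 and apply the update.
f'(x) = 52*x - 43
f'(2.9624) = 52*2.9624 - 43 = 111.0448
x_1 = 2.9624 - 0.15*111.0448 = -13.6943


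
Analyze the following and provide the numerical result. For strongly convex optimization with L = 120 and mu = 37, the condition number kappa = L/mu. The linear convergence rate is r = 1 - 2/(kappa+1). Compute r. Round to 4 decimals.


Step 1: Compute the condition number.
kappa = L/mu = 120/37 = 3.2432
Step 2: Compute the convergence rate.
r = 1 - 2/(kappa + 1) = 1 - 2*mu/(L + mu) = (L - mu)/(L + mu) = 83/157 = 0.5287


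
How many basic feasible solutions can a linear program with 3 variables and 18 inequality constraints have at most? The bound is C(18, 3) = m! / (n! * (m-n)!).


Each vertex corresponds to some choice of n active constraints out of m, so the number of vertices is at most C(m, n) = m! / (n!(m-n)!).
m = 18, n = 3
Numerator: 18 * 17 * 16
Denominator: 3! = 6
C(18, 3) = 816


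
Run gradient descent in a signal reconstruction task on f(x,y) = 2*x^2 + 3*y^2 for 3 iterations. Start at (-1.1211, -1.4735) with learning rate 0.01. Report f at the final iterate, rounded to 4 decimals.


Gradient descent on f(x,y) = 2*x^2 + 3*y^2.
Starting point: (-1.1211, -1.4735), alpha = 0.01
Step 1: grad_x = 2*2*-1.1211 = -4.4844, grad_y = 2*3*-1.4735 = -8.841
  x_1 = -1.1211 - 0.01*-4.4844 = -1.0763
  y_1 = -1.4735 - 0.01*-8.841 = -1.3851
Step 2: grad_x = 2*2*-1.0763 = -4.305, grad_y = 2*3*-1.3851 = -8.3105
  x_2 = -1.0763 - 0.01*-4.305 = -1.0332
  y_2 = -1.3851 - 0.01*-8.3105 = -1.302
Step 3: grad_x = 2*2*-1.0332 = -4.1328, grad_y = 2*3*-1.302 = -7.8119
  x_3 = -1.0332 - 0.01*-4.1328 = -0.9919
  y_3 = -1.302 - 0.01*-7.8119 = -1.2239
f(-0.9919, -1.2239) = 2*(-0.9919)^2 + 3*(-1.2239)^2 = 6.4612


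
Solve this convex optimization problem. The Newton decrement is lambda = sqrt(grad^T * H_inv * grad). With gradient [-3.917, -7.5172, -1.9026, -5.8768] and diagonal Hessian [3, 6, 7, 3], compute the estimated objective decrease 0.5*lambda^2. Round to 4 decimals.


Step 1: H is diagonal, so H^(-1) * g = [-1.3057, -1.2529, -0.2718, -1.9589].
Step 2: g^T H^(-1) g = sum_i g_i^2 / H_ii
  = (-3.917)^2/3 + (-7.5172)^2/6 + (-1.9026)^2/7 + (-5.8768)^2/3
  = 5.1143 + 9.418 + 0.5171 + 11.5123 = 26.5617
Step 3: Objective decrease = 0.5 * g^T H^(-1) g = 13.2809


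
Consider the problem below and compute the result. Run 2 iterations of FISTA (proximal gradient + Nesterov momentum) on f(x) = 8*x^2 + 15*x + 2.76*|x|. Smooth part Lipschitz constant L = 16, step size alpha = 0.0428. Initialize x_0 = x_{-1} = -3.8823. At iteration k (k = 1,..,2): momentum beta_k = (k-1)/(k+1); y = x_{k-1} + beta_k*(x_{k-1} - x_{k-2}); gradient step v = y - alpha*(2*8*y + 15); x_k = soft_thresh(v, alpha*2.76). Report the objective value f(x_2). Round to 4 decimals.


FISTA on f(x) = 8*x^2 + 15*x + 2.76*|x|
L = 16, alpha = 0.0428
Iteration 1: beta = 0.0, y = -3.8823 + 0.0*(-3.8823 + 3.8823) = -3.8823
  grad(y) = -47.1168, v = y - alpha*grad = -1.8657
  prox(v) = soft_thresh(-1.8657, 0.1181) = -1.7476
Iteration 2: beta = 0.3333, y = -1.7476 + 0.3333*(-1.7476 + 3.8823) = -1.036
  grad(y) = -1.576, v = y - alpha*grad = -0.9685
  prox(v) = soft_thresh(-0.9685, 0.1181) = -0.8504
f(x_2) = 8*(-0.8504)^2 + 15*(-0.8504) + 2.76*|-0.8504| = -4.6234


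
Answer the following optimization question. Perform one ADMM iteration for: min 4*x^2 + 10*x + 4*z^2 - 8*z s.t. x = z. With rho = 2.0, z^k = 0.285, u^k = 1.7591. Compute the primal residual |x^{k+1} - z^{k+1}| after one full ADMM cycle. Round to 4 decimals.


ADMM iteration with rho = 2.0, z^k = 0.285, u^k = 1.7591
Step 1: x-update.
Minimize 4*x^2 + 10*x + (2.0/2)*(x - 0.285 + 1.7591)^2
FOC: (2*4 + 2.0)*x = -10 + 2.0*(0.285 - 1.7591)
x^{k+1} = -1.2948
Step 2: z-update.
Minimize 4*z^2 - 8*z + (2.0/2)*(-1.2948 - z + 1.7591)^2
FOC: (2*4 + 2.0)*z = 8 + 2.0*(-1.2948 + 1.7591)
z^{k+1} = 0.8929
Step 3: u-update.
u^{k+1} = 1.7591 - 1.2948 - 0.8929 = -0.4286
Step 4: Primal residual = |-1.2948 - 0.8929| = 2.1877


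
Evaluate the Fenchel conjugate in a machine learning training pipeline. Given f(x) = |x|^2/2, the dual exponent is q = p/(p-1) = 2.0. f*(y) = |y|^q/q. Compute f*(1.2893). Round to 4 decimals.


The conjugate exponent q satisfies 1/p + 1/q = 1.
p = 2, so q = 2/(2 - 1) = 2.0
|y|^q = 1.2893^2.0 = 1.6623
f*(1.2893) = 1.6623 / 2.0 = 0.8311


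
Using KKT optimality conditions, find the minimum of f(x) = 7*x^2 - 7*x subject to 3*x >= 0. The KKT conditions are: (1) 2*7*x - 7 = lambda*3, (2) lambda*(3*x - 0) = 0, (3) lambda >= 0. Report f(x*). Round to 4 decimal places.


Step 1: Try lambda = 0 (constraint inactive).
Stationarity: 2*7*x - 7 = 0
x* = 7/(2*7) = 0.5
Check constraint: 3*0.5 = 1.5 >= 0 -- satisfied.
Step 2: Compute optimal value.
f(x*) = 7*0.5^2 - 7*0.5 = -1.75


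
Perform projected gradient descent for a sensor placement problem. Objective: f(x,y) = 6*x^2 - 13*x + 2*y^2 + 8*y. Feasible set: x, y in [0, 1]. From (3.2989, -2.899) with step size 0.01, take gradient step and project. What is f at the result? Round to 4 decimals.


Step 1: Compute gradient at (3.2989, -2.899).
grad_x = 2*6*3.2989 - 13 = 26.5868
grad_y = 2*2*-2.899 + 8 = -3.596
Step 2: Gradient step.
x_raw = 3.2989 - 0.01*26.5868 = 3.033
y_raw = -2.899 - 0.01*-3.596 = -2.863
Step 3: Project onto [0, 1].
x_proj = clip(3.033) = 1.0
y_proj = clip(-2.863) = 0.0
Step 4: Evaluate f.
f(1.0, 0.0) = -7.0


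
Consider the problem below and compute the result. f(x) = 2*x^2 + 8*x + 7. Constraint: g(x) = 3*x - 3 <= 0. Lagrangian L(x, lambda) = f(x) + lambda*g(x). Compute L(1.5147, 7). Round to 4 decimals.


Step 1: Evaluate f(x).
f(1.5147) = 2*1.5147^2 + 8*1.5147 + 7 = 23.7062
Step 2: Evaluate g(x).
g(1.5147) = 3*1.5147 - 3 = 1.5441
Step 3: Compute Lagrangian.
L = 23.7062 + 7*1.5441 = 34.5149


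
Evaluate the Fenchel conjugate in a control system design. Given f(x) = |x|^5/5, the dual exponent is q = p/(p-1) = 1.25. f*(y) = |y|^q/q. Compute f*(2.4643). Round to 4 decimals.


The conjugate exponent q satisfies 1/p + 1/q = 1.
p = 5, so q = 5/(5 - 1) = 1.25
|y|^q = 2.4643^1.25 = 3.0876
f*(2.4643) = 3.0876 / 1.25 = 2.4701


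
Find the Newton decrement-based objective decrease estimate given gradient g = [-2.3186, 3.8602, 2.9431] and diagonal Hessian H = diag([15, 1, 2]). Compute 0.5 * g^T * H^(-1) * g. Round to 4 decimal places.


Step 1: H is diagonal, so H^(-1) * g = [-0.1546, 3.8602, 1.4716].
Step 2: g^T H^(-1) g = sum_i g_i^2 / H_ii
  = (-2.3186)^2/15 + (3.8602)^2/1 + (2.9431)^2/2
  = 0.3584 + 14.9011 + 4.3309 = 19.5905
Step 3: Objective decrease = 0.5 * g^T H^(-1) g = 9.7952


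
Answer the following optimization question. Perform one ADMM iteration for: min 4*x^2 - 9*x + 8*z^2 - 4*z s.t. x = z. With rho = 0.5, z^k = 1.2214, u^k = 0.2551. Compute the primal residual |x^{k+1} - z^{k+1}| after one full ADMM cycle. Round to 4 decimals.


ADMM iteration with rho = 0.5, z^k = 1.2214, u^k = 0.2551
Step 1: x-update.
Minimize 4*x^2 - 9*x + (0.5/2)*(x - 1.2214 + 0.2551)^2
FOC: (2*4 + 0.5)*x = 9 + 0.5*(1.2214 - 0.2551)
x^{k+1} = 1.1157
Step 2: z-update.
Minimize 8*z^2 - 4*z + (0.5/2)*(1.1157 - z + 0.2551)^2
FOC: (2*8 + 0.5)*z = 4 + 0.5*(1.1157 + 0.2551)
z^{k+1} = 0.284
Step 3: u-update.
u^{k+1} = 0.2551 + 1.1157 - 0.284 = 1.0868
Step 4: Primal residual = |1.1157 - 0.284| = 0.8317


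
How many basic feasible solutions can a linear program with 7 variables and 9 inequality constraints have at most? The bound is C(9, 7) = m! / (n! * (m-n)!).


Each vertex corresponds to some choice of n active constraints out of m, so the number of vertices is at most C(m, n) = m! / (n!(m-n)!).
m = 9, n = 7
Numerator: 9 * 8 * 7 * 6 * 5 * 4 * 3
Denominator: 7! = 5040
C(9, 7) = 36


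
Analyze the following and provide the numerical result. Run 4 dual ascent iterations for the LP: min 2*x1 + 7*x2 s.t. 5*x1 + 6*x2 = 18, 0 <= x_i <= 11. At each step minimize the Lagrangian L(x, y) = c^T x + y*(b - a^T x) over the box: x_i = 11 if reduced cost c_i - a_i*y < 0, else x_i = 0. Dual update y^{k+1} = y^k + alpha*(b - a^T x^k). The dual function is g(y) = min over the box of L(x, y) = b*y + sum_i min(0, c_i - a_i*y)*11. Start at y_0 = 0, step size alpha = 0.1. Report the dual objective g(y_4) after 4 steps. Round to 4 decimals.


Dual ascent for LP: min 2*x1 + 7*x2, 5*x1 + 6*x2 = 18, 0 <= x_i <= 11
Step 1: y^k = 0.0, reduced costs: (2.0, 7.0)
  x^k = (0.0, 0.0), subgradient = b - a^T x = 18.0
  y^{k+1} = 0.0 + 0.1*18.0 = 1.8
Step 2: y^k = 1.8, reduced costs: (-7.0, -3.8)
  x^k = (11.0, 11.0), subgradient = b - a^T x = -103.0
  y^{k+1} = 1.8 + 0.1*-103.0 = -8.5
Step 3: y^k = -8.5, reduced costs: (44.5, 58.0)
  x^k = (0.0, 0.0), subgradient = b - a^T x = 18.0
  y^{k+1} = -8.5 + 0.1*18.0 = -6.7
Step 4: y^k = -6.7, reduced costs: (35.5, 47.2)
  x^k = (0.0, 0.0), subgradient = b - a^T x = 18.0
  y^{k+1} = -6.7 + 0.1*18.0 = -4.9
Dual objective at y_4 = -4.9: reduced costs (26.5, 36.4), box minimizer x = (0.0, 0.0)
g(y_4) = b*y + (c1 - a1*y)*x1 + (c2 - a2*y)*x2 = 18*(-4.9) + 26.5*0.0 + 36.4*0.0 = -88.2 + 0.0 + 0.0 = -88.2


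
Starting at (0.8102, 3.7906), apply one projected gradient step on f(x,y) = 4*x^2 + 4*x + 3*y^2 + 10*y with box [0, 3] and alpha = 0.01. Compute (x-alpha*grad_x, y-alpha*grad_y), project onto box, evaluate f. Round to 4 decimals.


Step 1: Compute gradient at (0.8102, 3.7906).
grad_x = 2*4*0.8102 + 4 = 10.4816
grad_y = 2*3*3.7906 + 10 = 32.7436
Step 2: Gradient step.
x_raw = 0.8102 - 0.01*10.4816 = 0.7054
y_raw = 3.7906 - 0.01*32.7436 = 3.4632
Step 3: Project onto [0, 3].
x_proj = clip(0.7054) = 0.7054
y_proj = clip(3.4632) = 3.0
Step 4: Evaluate f.
f(0.7054, 3.0) = 61.8118


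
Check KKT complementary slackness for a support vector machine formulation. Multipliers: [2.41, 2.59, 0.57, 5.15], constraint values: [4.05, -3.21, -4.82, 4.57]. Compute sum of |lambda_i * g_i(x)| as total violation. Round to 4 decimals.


KKT complementary slackness check:
lambda_1 * g_1 = 2.41 * 4.05 = 9.7605
lambda_2 * g_2 = 2.59 * -3.21 = -8.3139
lambda_3 * g_3 = 0.57 * -4.82 = -2.7474
lambda_4 * g_4 = 5.15 * 4.57 = 23.5355
Total violation = 9.7605 + 8.3139 + 2.7474 + 23.5355 = 44.3573


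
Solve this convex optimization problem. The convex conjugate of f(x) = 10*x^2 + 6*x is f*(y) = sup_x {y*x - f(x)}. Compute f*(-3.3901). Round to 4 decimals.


f*(y) = sup_x {y*x - a*x^2 - b*x} = sup_x {(y-b)*x - a*x^2}
FOC: (y - b) - 2a*x = 0 => x* = (y - b)/(2a)
x* = (-3.3901 - 6)/(2*10) = -0.4695
f*(-3.3901) = (y-b)^2/(4a) = (-3.3901 - 6)^2/(4*10)
= 88.174/40 = 2.2043


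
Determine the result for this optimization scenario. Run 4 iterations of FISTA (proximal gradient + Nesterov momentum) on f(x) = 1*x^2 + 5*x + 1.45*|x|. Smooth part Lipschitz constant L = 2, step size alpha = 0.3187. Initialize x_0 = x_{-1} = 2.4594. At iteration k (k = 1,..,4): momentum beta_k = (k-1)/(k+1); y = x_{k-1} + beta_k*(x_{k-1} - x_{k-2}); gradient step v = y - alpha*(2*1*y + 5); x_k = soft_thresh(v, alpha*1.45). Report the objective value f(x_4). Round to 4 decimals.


FISTA on f(x) = 1*x^2 + 5*x + 1.45*|x|
L = 2, alpha = 0.3187
Iteration 1: beta = 0.0, y = 2.4594 + 0.0*(2.4594 - 2.4594) = 2.4594
  grad(y) = 9.9188, v = y - alpha*grad = -0.7017
  prox(v) = soft_thresh(-0.7017, 0.4621) = -0.2396
Iteration 2: beta = 0.3333, y = -0.2396 + 0.3333*(-0.2396 - 2.4594) = -1.1393
  grad(y) = 2.7214, v = y - alpha*grad = -2.0066
  prox(v) = soft_thresh(-2.0066, 0.4621) = -1.5445
Iteration 3: beta = 0.5, y = -1.5445 + 0.5*(-1.5445 + 0.2396) = -2.1969
  grad(y) = 0.6061, v = y - alpha*grad = -2.3901
  prox(v) = soft_thresh(-2.3901, 0.4621) = -1.928
Iteration 4: beta = 0.6, y = -1.928 + 0.6*(-1.928 + 1.5445) = -2.1581
  grad(y) = 0.6838, v = y - alpha*grad = -2.376
  prox(v) = soft_thresh(-2.376, 0.4621) = -1.9139
f(x_4) = 1*(-1.9139)^2 + 5*(-1.9139) + 1.45*|-1.9139| = -3.1313


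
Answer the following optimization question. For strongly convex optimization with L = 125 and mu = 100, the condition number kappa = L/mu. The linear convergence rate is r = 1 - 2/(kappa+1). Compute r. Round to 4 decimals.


Step 1: Compute the condition number.
kappa = L/mu = 125/100 = 1.25
Step 2: Compute the convergence rate.
r = 1 - 2/(kappa + 1) = 1 - 2*mu/(L + mu) = (L - mu)/(L + mu) = 25/225 = 0.1111


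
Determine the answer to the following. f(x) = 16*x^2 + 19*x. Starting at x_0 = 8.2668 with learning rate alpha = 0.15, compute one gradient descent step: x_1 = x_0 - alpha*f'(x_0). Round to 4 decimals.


We compute the gradient at x_0 and apply the update.
f'(x) = 32*x + 19
f'(8.2668) = 32*8.2668 + 19 = 283.5376
x_1 = 8.2668 - 0.15*283.5376 = -34.2638


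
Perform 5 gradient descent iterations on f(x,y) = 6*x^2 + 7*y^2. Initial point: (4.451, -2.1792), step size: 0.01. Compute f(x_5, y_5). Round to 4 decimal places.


Gradient descent on f(x,y) = 6*x^2 + 7*y^2.
Starting point: (4.451, -2.1792), alpha = 0.01
Step 1: grad_x = 2*6*4.451 = 53.412, grad_y = 2*7*-2.1792 = -30.5088
  x_1 = 4.451 - 0.01*53.412 = 3.9169
  y_1 = -2.1792 - 0.01*-30.5088 = -1.8741
Step 2: grad_x = 2*6*3.9169 = 47.0026, grad_y = 2*7*-1.8741 = -26.2376
  x_2 = 3.9169 - 0.01*47.0026 = 3.4469
  y_2 = -1.8741 - 0.01*-26.2376 = -1.6117
Step 3: grad_x = 2*6*3.4469 = 41.3623, grad_y = 2*7*-1.6117 = -22.5643
  x_3 = 3.4469 - 0.01*41.3623 = 3.0332
  y_3 = -1.6117 - 0.01*-22.5643 = -1.3861
Step 4: grad_x = 2*6*3.0332 = 36.3988, grad_y = 2*7*-1.3861 = -19.4053
  x_4 = 3.0332 - 0.01*36.3988 = 2.6692
  y_4 = -1.3861 - 0.01*-19.4053 = -1.192
Step 5: grad_x = 2*6*2.6692 = 32.0309, grad_y = 2*7*-1.192 = -16.6886
  x_5 = 2.6692 - 0.01*32.0309 = 2.3489
  y_5 = -1.192 - 0.01*-16.6886 = -1.0252
f(2.3489, -1.0252) = 6*2.3489^2 + 7*(-1.0252)^2 = 40.4616


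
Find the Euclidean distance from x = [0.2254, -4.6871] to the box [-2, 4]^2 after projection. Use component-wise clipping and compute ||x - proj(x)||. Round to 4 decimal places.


Project each component onto [-2, 4].
clip(0.2254) = 0.2254, clip(-4.6871) = -2.0
Projection = [0.2254, -2.0]
Squared diffs: [0.0, 7.2205]
Distance = sqrt(7.2205) = 2.6871


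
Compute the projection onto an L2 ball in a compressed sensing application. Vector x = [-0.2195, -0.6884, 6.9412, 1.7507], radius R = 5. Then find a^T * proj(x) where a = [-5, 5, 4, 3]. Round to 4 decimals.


Step 1: Compute ||x|| (intermediates to 6 decimals).
||x|| = sqrt((-0.2195)^2 + (-0.6884)^2 + 6.9412^2 + 1.7507^2) = 7.194948
Step 2: Project.
Since ||x|| > R, scale = R/||x|| = 5/7.194948 = 0.694932, proj(x) = scale * x
proj(x) = [-0.152538, -0.478391, 4.823662, 1.216617]
Step 3: Dot product.
a^T * proj(x) = -5*(-0.152538) + 5*(-0.478391) + 4*4.823662 + 3*1.216617 = 21.3152


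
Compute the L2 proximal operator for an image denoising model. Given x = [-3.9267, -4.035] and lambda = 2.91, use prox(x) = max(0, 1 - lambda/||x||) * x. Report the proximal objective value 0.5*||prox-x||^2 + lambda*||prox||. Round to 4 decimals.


Step 1: Compute ||x||.
||x|| = 5.6303
Step 2: Compute scaling factor.
scale = max(0, 1 - 2.91/5.6303) = 0.4832
Step 3: prox(x) = [-1.8972, -1.9495]
||prox(x)|| = 2.7203
Step 4: Proximal objective.
0.5*||prox-x||^2 = 4.2341
lambda*||prox|| = 7.9161
Total = 12.1501


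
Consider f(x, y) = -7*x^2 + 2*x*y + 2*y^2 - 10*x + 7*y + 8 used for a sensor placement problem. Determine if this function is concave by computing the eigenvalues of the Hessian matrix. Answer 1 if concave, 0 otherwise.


The Hessian of f(x,y) = -7*x^2 + 2*x*y + 2*y^2 - 10*x + 7*y + 8 is:
H = [[-14, 2], [2, 4]]
Trace = -14 + 4 = -10
Determinant = -14*4 - (2)^2 = -60
Discriminant = (-10)^2 - 4*-60 = 340.0
Eigenvalues: lambda_1 = -14.2195, lambda_2 = 4.2195
The function is not concave.

0


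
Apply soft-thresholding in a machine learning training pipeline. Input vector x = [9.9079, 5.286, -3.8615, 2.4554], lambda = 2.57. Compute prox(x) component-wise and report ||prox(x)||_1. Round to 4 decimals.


Soft-thresholding with lambda = 2.57:
prox(9.9079) = sign(9.9079)*max(|9.9079| - 2.57, 0) = 7.3379
prox(5.286) = sign(5.286)*max(|5.286| - 2.57, 0) = 2.716
prox(-3.8615) = sign(-3.8615)*max(|-3.8615| - 2.57, 0) = -1.2915
prox(2.4554) = sign(2.4554)*max(|2.4554| - 2.57, 0) = 0.0
prox(x) = [7.3379, 2.716, -1.2915, 0.0]
||prox(x)||_1 = 7.3379 + 2.716 + 1.2915 + 0.0 = 11.3454


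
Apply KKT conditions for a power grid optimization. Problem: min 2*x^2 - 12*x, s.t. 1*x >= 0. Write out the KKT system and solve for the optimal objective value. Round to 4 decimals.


Step 1: Try lambda = 0 (constraint inactive).
Stationarity: 2*2*x - 12 = 0
x* = 12/(2*2) = 3.0
Check constraint: 1*3.0 = 3.0 >= 0 -- satisfied.
Step 2: Compute optimal value.
f(x*) = 2*3.0^2 - 12*3.0 = -18.0


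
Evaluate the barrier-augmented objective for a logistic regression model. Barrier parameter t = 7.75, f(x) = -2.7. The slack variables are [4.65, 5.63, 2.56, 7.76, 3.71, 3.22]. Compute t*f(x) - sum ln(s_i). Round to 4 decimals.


Step 1: Compute log-barrier.
ln values: [1.5369, 1.7281, 0.94, 2.049, 1.311, 1.1694]
phi = -(1.5369 + 1.7281 + 0.94 + 2.049 + 1.311 + 1.1694) = -8.7344
Step 2: Compute augmented objective.
t*f(x) = 7.75*-2.7 = -20.925
Total = -20.925 - 8.7344 = -29.6594


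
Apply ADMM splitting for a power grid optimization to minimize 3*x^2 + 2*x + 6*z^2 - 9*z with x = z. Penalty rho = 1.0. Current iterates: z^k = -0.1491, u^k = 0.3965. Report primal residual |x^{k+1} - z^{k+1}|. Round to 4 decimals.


ADMM iteration with rho = 1.0, z^k = -0.1491, u^k = 0.3965
Step 1: x-update.
Minimize 3*x^2 + 2*x + (1.0/2)*(x + 0.1491 + 0.3965)^2
FOC: (2*3 + 1.0)*x = -2 + 1.0*(-0.1491 - 0.3965)
x^{k+1} = -0.3637
Step 2: z-update.
Minimize 6*z^2 - 9*z + (1.0/2)*(-0.3637 - z + 0.3965)^2
FOC: (2*6 + 1.0)*z = 9 + 1.0*(-0.3637 + 0.3965)
z^{k+1} = 0.6948
Step 3: u-update.
u^{k+1} = 0.3965 - 0.3637 - 0.6948 = -0.662
Step 4: Primal residual = |-0.3637 - 0.6948| = 1.0585


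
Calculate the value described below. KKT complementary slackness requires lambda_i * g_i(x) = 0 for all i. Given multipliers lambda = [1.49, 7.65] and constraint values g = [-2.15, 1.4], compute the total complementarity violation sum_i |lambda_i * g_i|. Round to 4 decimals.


KKT complementary slackness check:
lambda_1 * g_1 = 1.49 * -2.15 = -3.2035
lambda_2 * g_2 = 7.65 * 1.4 = 10.71
Total violation = 3.2035 + 10.71 = 13.9135


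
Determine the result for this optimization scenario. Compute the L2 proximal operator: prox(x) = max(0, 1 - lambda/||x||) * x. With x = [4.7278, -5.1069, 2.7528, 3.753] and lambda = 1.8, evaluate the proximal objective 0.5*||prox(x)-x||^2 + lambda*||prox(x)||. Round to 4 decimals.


Step 1: Compute ||x||.
||x|| = 8.3723
Step 2: Compute scaling factor.
scale = max(0, 1 - 1.8/8.3723) = 0.785
Step 3: prox(x) = [3.7113, -4.0089, 2.161, 2.9461]
||prox(x)|| = 6.5723
Step 4: Proximal objective.
0.5*||prox-x||^2 = 1.62
lambda*||prox|| = 11.8301
Total = 13.4501


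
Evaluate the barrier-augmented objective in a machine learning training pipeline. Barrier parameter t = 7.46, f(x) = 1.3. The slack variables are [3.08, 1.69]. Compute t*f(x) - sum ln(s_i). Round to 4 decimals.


Step 1: Compute log-barrier.
ln values: [1.1249, 0.5247]
phi = -(1.1249 + 0.5247) = -1.6497
Step 2: Compute augmented objective.
t*f(x) = 7.46*1.3 = 9.698
Total = 9.698 - 1.6497 = 8.0483


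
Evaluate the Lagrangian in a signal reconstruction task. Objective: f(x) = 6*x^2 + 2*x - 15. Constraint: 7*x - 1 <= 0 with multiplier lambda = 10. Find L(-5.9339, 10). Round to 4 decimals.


Step 1: Evaluate f(x).
f(-5.9339) = 6*(-5.9339)^2 + 2*(-5.9339) - 15 = 184.3992
Step 2: Evaluate g(x).
g(-5.9339) = 7*-5.9339 - 1 = -42.5373
Step 3: Compute Lagrangian.
L = 184.3992 + 10*-42.5373 = -240.9738


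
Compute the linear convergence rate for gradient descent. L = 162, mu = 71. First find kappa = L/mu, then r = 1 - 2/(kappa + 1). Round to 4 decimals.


Step 1: Compute the condition number.
kappa = L/mu = 162/71 = 2.2817
Step 2: Compute the convergence rate.
r = 1 - 2/(kappa + 1) = 1 - 2*mu/(L + mu) = (L - mu)/(L + mu) = 91/233 = 0.3906


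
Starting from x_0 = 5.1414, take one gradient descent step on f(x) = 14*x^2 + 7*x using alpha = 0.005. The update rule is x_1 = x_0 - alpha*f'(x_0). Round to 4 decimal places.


We compute the gradient at x_0 and apply the update.
f'(x) = 28*x + 7
f'(5.1414) = 28*5.1414 + 7 = 150.9592
x_1 = 5.1414 - 0.005*150.9592 = 4.3866


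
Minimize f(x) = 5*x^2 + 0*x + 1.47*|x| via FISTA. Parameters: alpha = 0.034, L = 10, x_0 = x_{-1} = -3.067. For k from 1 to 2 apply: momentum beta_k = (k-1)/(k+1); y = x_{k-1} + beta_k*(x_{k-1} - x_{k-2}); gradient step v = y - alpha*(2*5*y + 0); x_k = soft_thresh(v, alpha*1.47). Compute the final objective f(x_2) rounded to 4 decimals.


FISTA on f(x) = 5*x^2 + 0*x + 1.47*|x|
L = 10, alpha = 0.034
Iteration 1: beta = 0.0, y = -3.067 + 0.0*(-3.067 + 3.067) = -3.067
  grad(y) = -30.67, v = y - alpha*grad = -2.0242
  prox(v) = soft_thresh(-2.0242, 0.05) = -1.9742
Iteration 2: beta = 0.3333, y = -1.9742 + 0.3333*(-1.9742 + 3.067) = -1.61
  grad(y) = -16.0999, v = y - alpha*grad = -1.0626
  prox(v) = soft_thresh(-1.0626, 0.05) = -1.0126
f(x_2) = 5*(-1.0126)^2 + 0*(-1.0126) + 1.47*|-1.0126| = 6.6154


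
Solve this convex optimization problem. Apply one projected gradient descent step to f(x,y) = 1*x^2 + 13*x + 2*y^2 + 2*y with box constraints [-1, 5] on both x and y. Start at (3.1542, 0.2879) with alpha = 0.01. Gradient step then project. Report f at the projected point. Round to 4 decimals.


Step 1: Compute gradient at (3.1542, 0.2879).
grad_x = 2*1*3.1542 + 13 = 19.3084
grad_y = 2*2*0.2879 + 2 = 3.1516
Step 2: Gradient step.
x_raw = 3.1542 - 0.01*19.3084 = 2.9611
y_raw = 0.2879 - 0.01*3.1516 = 0.2564
Step 3: Project onto [-1, 5].
x_proj = clip(2.9611) = 2.9611
y_proj = clip(0.2564) = 0.2564
Step 4: Evaluate f.
f(2.9611, 0.2564) = 47.9069


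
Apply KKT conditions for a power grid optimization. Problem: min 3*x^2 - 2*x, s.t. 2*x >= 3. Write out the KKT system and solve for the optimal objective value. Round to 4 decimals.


Step 1: Try lambda = 0 (constraint inactive).
x_unc = 2/(2*3) = 0.3333
Check: 2*0.3333 = 0.6666 < 3 -- violated!
Step 2: Constraint must be active: 2*x = 3
x* = 3/2 = 1.5
lambda = (2*3*1.5 - 2)/2 = 3.5
Step 3: Compute optimal value.
f(x*) = 3*1.5^2 - 2*1.5 = 3.75


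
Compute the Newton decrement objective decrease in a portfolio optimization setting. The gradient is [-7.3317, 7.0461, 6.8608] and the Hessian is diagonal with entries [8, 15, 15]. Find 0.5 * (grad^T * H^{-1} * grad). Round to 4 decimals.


Step 1: H is diagonal, so H^(-1) * g = [-0.9165, 0.4697, 0.4574].
Step 2: g^T H^(-1) g = sum_i g_i^2 / H_ii
  = (-7.3317)^2/8 + (7.0461)^2/15 + (6.8608)^2/15
  = 6.7192 + 3.3098 + 3.138 = 13.1671
Step 3: Objective decrease = 0.5 * g^T H^(-1) g = 6.5836


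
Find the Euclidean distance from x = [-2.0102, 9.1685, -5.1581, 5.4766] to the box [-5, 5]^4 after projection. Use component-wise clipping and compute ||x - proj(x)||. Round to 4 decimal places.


Project each component onto [-5, 5].
clip(-2.0102) = -2.0102, clip(9.1685) = 5.0, clip(-5.1581) = -5.0, clip(5.4766) = 5.0
Projection = [-2.0102, 5.0, -5.0, 5.0]
Squared diffs: [0.0, 17.3764, 0.025, 0.2271]
Distance = sqrt(17.6285) = 4.1986


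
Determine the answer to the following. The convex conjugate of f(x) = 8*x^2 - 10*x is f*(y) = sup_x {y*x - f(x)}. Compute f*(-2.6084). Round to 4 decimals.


f*(y) = sup_x {y*x - a*x^2 - b*x} = sup_x {(y-b)*x - a*x^2}
FOC: (y - b) - 2a*x = 0 => x* = (y - b)/(2a)
x* = (-2.6084 + 10)/(2*8) = 0.462
f*(-2.6084) = (y-b)^2/(4a) = (-2.6084 + 10)^2/(4*8)
= 54.6358/32 = 1.7074


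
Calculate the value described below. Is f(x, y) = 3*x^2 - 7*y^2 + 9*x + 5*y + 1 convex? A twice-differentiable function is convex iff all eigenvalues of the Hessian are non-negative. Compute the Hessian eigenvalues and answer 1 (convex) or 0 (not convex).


The Hessian of f(x,y) = 3*x^2 - 7*y^2 + 9*x + 5*y + 1 is:
H = [[6, 0], [0, -14]]
Trace = 6 - 14 = -8
Determinant = 6*-14 - (0)^2 = -84
Discriminant = (-8)^2 - 4*-84 = 400.0
Eigenvalues: lambda_1 = -14.0, lambda_2 = 6.0
The function is not convex.

0


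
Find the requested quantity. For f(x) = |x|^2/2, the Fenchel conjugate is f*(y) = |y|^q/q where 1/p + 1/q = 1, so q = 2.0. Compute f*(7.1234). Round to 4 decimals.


The conjugate exponent q satisfies 1/p + 1/q = 1.
p = 2, so q = 2/(2 - 1) = 2.0
|y|^q = 7.1234^2.0 = 50.7428
f*(7.1234) = 50.7428 / 2.0 = 25.3714


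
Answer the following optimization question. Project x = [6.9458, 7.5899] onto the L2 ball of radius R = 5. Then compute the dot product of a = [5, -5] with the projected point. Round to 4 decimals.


Step 1: Compute ||x|| (intermediates to 6 decimals).
||x|| = sqrt(6.9458^2 + 7.5899^2) = 10.288378
Step 2: Project.
Since ||x|| > R, scale = R/||x|| = 5/10.288378 = 0.485985, proj(x) = scale * x
proj(x) = [3.375555, 3.688578]
Step 3: Dot product.
a^T * proj(x) = 5*3.375555 - 5*3.688578 = -1.5651


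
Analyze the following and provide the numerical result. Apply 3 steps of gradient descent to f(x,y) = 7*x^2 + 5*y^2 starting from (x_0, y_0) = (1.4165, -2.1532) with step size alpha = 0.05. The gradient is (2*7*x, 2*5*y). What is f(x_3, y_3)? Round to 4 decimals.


Gradient descent on f(x,y) = 7*x^2 + 5*y^2.
Starting point: (1.4165, -2.1532), alpha = 0.05
Step 1: grad_x = 2*7*1.4165 = 19.831, grad_y = 2*5*-2.1532 = -21.532
  x_1 = 1.4165 - 0.05*19.831 = 0.425
  y_1 = -2.1532 - 0.05*-21.532 = -1.0766
Step 2: grad_x = 2*7*0.425 = 5.9493, grad_y = 2*5*-1.0766 = -10.766
  x_2 = 0.425 - 0.05*5.9493 = 0.1275
  y_2 = -1.0766 - 0.05*-10.766 = -0.5383
Step 3: grad_x = 2*7*0.1275 = 1.7848, grad_y = 2*5*-0.5383 = -5.383
  x_3 = 0.1275 - 0.05*1.7848 = 0.0382
  y_3 = -0.5383 - 0.05*-5.383 = -0.2692
f(0.0382, -0.2692) = 7*0.0382^2 + 5*(-0.2692)^2 = 0.3724


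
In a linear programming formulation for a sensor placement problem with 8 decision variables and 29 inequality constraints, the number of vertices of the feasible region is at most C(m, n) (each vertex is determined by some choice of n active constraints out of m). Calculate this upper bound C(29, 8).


Each vertex corresponds to some choice of n active constraints out of m, so the number of vertices is at most C(m, n) = m! / (n!(m-n)!).
m = 29, n = 8
Numerator: 29 * 28 * 27 * 26 * 25 * 24 * 23 * 22
Denominator: 8! = 40320
C(29, 8) = 4292145
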